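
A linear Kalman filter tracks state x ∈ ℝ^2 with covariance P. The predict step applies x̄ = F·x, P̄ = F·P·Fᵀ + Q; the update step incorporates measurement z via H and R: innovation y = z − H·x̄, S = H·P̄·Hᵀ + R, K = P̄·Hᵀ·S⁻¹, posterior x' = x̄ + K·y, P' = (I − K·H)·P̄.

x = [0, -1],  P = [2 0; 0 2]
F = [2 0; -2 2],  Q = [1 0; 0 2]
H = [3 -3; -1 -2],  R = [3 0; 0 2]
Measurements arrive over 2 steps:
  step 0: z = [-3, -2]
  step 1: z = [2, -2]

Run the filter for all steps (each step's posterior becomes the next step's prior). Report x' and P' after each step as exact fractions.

step 0: x' = [-116/985, 888/985], P' = [998/2955 376/2955; 376/2955 722/2955]
step 1: x' = [249778/245539, 118016/245539], P' = [222914/736617 78632/736617; 78632/736617 165878/736617]

step 0: x̄ = F·x = [0, -2]
step 0: P̄ = F·P·Fᵀ + Q = [9 -8; -8 18]
step 0: y = z − H·x̄ = [-9, -6]
step 0: S = H·P̄·Hᵀ + R = [390 105; 105 51]
step 0: K = P̄·Hᵀ·S⁻¹ = [622/2955 -175/591; -346/2955 -182/591]
step 0: x' = x̄ + K·y = [-116/985, 888/985]
step 0: P' = (I − K·H)·P̄ = [998/2955 376/2955; 376/2955 722/2955]
step 1: x̄ = F·x = [-232/985, 2008/985]
step 1: P̄ = F·P·Fᵀ + Q = [6947/2955 -2488/2955; -2488/2955 9782/2955]
step 1: y = z − H·x̄ = [1738/197, 1814/985]
step 1: S = H·P̄·Hᵀ + R = [13614/197 3021/197; 3021/197 14011/985]
step 1: K = P̄·Hᵀ·S⁻¹ = [48094/245539 -63363/245539; -29082/245539 -68398/245539]
step 1: x' = x̄ + K·y = [249778/245539, 118016/245539]
step 1: P' = (I − K·H)·P̄ = [222914/736617 78632/736617; 78632/736617 165878/736617]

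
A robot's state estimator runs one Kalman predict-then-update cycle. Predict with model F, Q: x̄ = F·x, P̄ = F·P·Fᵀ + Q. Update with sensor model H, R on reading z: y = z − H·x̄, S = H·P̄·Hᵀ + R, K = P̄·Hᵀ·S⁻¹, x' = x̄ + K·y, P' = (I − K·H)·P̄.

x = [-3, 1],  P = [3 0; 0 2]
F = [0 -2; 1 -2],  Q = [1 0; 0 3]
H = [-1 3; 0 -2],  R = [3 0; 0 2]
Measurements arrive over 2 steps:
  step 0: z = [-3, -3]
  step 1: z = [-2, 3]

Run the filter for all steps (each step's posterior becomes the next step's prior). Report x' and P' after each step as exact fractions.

step 0: x' = [522/149, 101/149], P' = [957/298 105/149; 105/149 52/149]
step 1: x' = [-329/239, -272/239], P' = [53427/29875 2049/5975; 2049/5975 308/1195]

step 0: x̄ = F·x = [-2, -5]
step 0: P̄ = F·P·Fᵀ + Q = [9 8; 8 14]
step 0: y = z − H·x̄ = [10, -13]
step 0: S = H·P̄·Hᵀ + R = [90 -68; -68 58]
step 0: K = P̄·Hᵀ·S⁻¹ = [-109/298 -105/149; 17/149 -52/149]
step 0: x' = x̄ + K·y = [522/149, 101/149]
step 0: P' = (I − K·H)·P̄ = [957/298 105/149; 105/149 52/149]
step 1: x̄ = F·x = [-202/149, 320/149]
step 1: P̄ = F·P·Fᵀ + Q = [357/149 -2/149; -2/149 1427/298]
step 1: y = z − H·x̄ = [-1460/149, 1087/149]
step 1: S = H·P̄·Hᵀ + R = [14475/298 -4285/149; -4285/149 3152/149]
step 1: K = P̄·Hᵀ·S⁻¹ = [-7564/29875 -2049/5975; 857/5975 -308/1195]
step 1: x' = x̄ + K·y = [-329/239, -272/239]
step 1: P' = (I − K·H)·P̄ = [53427/29875 2049/5975; 2049/5975 308/1195]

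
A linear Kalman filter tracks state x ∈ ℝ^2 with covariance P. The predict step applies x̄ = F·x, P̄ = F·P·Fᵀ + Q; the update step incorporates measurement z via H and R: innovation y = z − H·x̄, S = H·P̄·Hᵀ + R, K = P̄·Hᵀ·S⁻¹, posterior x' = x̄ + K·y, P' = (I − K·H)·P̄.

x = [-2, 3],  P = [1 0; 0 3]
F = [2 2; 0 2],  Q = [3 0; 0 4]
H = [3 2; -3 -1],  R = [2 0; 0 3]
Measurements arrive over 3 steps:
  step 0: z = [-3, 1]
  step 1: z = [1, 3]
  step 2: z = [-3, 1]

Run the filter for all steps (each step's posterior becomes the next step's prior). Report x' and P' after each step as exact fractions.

step 0: x̄ = F·x = [2, 6]
step 0: P̄ = F·P·Fᵀ + Q = [19 12; 12 16]
step 0: y = z − H·x̄ = [-21, 13]
step 0: S = H·P̄·Hᵀ + R = [381 -311; -311 262]
step 0: K = P̄·Hᵀ·S⁻¹ = [-237/3101 -1098/3101; 1644/3101 1336/3101]
step 0: x' = x̄ + K·y = [-3095/3101, 1450/3101]
step 0: P' = (I − K·H)·P̄ = [2354/3101 -3768/3101; -3768/3101 7296/3101]
step 1: x̄ = F·x = [-470/443, 2900/3101]
step 1: P̄ = F·P·Fᵀ + Q = [2537/443 2016/443; 2016/443 41588/3101]
step 1: y = z − H·x̄ = [7171/3101, 2333/3101]
step 1: S = H·P̄·Hᵀ + R = [501729/3101 -370015/3101; -370015/3101 295394/3101]
step 1: K = P̄·Hᵀ·S⁻¹ = [-277341/3642901 -1178466/3642901; 1942068/3642901 1397684/3642901]
step 1: x' = x̄ + K·y = [-234473/158387, 389100/158387]
step 1: P' = (I − K·H)·P̄ = [2541826/3642901 -4090080/3642901; -4090080/3642901 8077188/3642901]
step 2: x̄ = F·x = [309254/158387, 778200/158387]
step 2: P̄ = F·P·Fᵀ + Q = [20684119/3642901 15948432/3642901; 15948432/3642901 46880356/3642901]
step 2: y = z − H·x̄ = [-2959323/158387, 1864349/158387]
step 2: S = H·P̄·Hᵀ + R = [572345481/3642901 -423453671/3642901; -423453671/3642901 339656722/3642901]
step 2: K = P̄·Hᵀ·S⁻¹ = [-307237557/4141748141 -1334172018/4141748141; 2192073684/4141748141 1577804356/4141748141]
step 2: x' = x̄ + K·y = [-1877015911/4141748141, -2035316624/4141748141]
step 2: P' = (I − K·H)·P̄ = [2873169074/4141748141 -4616991168/4141748141; -4616991168/4141748141 9117560436/4141748141]

step 0: x' = [-3095/3101, 1450/3101], P' = [2354/3101 -3768/3101; -3768/3101 7296/3101]
step 1: x' = [-234473/158387, 389100/158387], P' = [2541826/3642901 -4090080/3642901; -4090080/3642901 8077188/3642901]
step 2: x' = [-1877015911/4141748141, -2035316624/4141748141], P' = [2873169074/4141748141 -4616991168/4141748141; -4616991168/4141748141 9117560436/4141748141]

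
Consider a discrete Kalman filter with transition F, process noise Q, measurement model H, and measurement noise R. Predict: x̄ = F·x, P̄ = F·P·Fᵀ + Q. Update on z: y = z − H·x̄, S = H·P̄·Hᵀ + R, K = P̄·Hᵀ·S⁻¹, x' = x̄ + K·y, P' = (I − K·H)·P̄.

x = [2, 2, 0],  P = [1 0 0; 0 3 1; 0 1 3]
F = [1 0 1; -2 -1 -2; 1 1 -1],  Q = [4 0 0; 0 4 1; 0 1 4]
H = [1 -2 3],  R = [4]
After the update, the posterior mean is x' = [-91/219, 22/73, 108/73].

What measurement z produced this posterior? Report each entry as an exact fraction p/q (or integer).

x̄ = F·x = [2, -6, 4]
P̄ = F·P·Fᵀ + Q = [8 -9 -1; -9 27 1; -1 1 9]
S = H·P̄·Hᵀ + R = [219]
K = P̄·Hᵀ·S⁻¹ = [23/219; -20/73; 8/73]
x' − x̄ = [-529/219, 460/73, -184/73] = K·y
y = (KᵀK)⁻¹·Kᵀ·(x' − x̄) = [-23]
z = y + H·x̄ = [-23] + [26] = [3]

z = [3]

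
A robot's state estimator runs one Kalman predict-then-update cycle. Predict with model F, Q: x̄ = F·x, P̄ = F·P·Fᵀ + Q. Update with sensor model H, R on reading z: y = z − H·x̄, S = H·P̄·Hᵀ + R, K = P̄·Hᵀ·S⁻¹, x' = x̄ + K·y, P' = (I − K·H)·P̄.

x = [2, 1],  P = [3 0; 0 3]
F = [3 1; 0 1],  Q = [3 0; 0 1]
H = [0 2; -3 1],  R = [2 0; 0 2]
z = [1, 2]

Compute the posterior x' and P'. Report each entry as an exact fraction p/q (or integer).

x̄ = F·x = [7, 1]
P̄ = F·P·Fᵀ + Q = [33 3; 3 4]
y = z − H·x̄ = [-1, 22]
S = H·P̄·Hᵀ + R = [18 -10; -10 285]
K = P̄·Hᵀ·S⁻¹ = [75/503 -834/2515; 223/503 -1/503]
x' = x̄ + K·y = [-1118/2515, 258/503]
P' = (I − K·H)·P̄ = [681/2515 75/503; 75/503 223/503]

x' = [-1118/2515, 258/503]
P' = [681/2515 75/503; 75/503 223/503]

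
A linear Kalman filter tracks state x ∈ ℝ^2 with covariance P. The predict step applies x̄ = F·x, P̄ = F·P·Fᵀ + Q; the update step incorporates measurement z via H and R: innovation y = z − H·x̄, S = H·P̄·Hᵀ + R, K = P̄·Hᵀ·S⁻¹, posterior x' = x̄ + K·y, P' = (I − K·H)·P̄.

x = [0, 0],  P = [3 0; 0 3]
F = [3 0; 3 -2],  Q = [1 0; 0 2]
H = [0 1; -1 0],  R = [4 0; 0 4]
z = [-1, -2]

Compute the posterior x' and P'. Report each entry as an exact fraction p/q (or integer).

x̄ = F·x = [0, 0]
P̄ = F·P·Fᵀ + Q = [28 27; 27 41]
y = z − H·x̄ = [-1, -2]
S = H·P̄·Hᵀ + R = [45 -27; -27 32]
K = P̄·Hᵀ·S⁻¹ = [12/79 -59/79; 583/711 -12/79]
x' = x̄ + K·y = [106/79, -367/711]
P' = (I − K·H)·P̄ = [236/79 48/79; 48/79 2332/711]

x' = [106/79, -367/711]
P' = [236/79 48/79; 48/79 2332/711]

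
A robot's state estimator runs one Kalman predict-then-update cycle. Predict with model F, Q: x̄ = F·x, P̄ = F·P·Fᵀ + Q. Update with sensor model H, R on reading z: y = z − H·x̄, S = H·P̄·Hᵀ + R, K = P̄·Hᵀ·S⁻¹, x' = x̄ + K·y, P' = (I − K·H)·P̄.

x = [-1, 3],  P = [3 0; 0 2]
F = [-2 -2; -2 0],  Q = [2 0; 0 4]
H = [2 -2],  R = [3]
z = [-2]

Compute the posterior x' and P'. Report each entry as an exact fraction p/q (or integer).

x' = [-36/59, 38/59]
P' = [898/59 868/59; 868/59 880/59]

x̄ = F·x = [-4, 2]
P̄ = F·P·Fᵀ + Q = [22 12; 12 16]
y = z − H·x̄ = [10]
S = H·P̄·Hᵀ + R = [59]
K = P̄·Hᵀ·S⁻¹ = [20/59; -8/59]
x' = x̄ + K·y = [-36/59, 38/59]
P' = (I − K·H)·P̄ = [898/59 868/59; 868/59 880/59]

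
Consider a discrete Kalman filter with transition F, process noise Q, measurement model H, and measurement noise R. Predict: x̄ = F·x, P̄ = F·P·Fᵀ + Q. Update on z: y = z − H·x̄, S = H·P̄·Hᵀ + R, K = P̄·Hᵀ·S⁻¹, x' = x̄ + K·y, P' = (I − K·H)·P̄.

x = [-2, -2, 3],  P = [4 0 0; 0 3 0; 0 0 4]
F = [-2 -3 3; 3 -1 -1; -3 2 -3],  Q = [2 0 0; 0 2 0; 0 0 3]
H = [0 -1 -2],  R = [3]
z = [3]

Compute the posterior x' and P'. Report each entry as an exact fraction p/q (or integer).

x̄ = F·x = [19, -7, -7]
P̄ = F·P·Fᵀ + Q = [81 -27 -30; -27 45 -30; -30 -30 87]
y = z − H·x̄ = [-18]
S = H·P̄·Hᵀ + R = [276]
K = P̄·Hᵀ·S⁻¹ = [29/92; 5/92; -12/23]
x' = x̄ + K·y = [613/46, -367/46, 55/23]
P' = (I − K·H)·P̄ = [4929/92 -2919/92 354/23; -2919/92 4065/92 -510/23; 354/23 -510/23 273/23]

x' = [613/46, -367/46, 55/23]
P' = [4929/92 -2919/92 354/23; -2919/92 4065/92 -510/23; 354/23 -510/23 273/23]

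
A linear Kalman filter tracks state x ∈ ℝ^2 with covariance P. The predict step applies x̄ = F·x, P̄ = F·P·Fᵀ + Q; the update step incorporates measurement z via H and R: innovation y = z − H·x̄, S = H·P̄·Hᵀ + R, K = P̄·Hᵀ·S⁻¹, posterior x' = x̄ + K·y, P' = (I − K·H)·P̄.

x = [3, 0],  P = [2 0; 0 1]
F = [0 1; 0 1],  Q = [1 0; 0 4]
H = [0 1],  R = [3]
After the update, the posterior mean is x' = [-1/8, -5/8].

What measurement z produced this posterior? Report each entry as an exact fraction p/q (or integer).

x̄ = F·x = [0, 0]
P̄ = F·P·Fᵀ + Q = [2 1; 1 5]
S = H·P̄·Hᵀ + R = [8]
K = P̄·Hᵀ·S⁻¹ = [1/8; 5/8]
x' − x̄ = [-1/8, -5/8] = K·y
y = (KᵀK)⁻¹·Kᵀ·(x' − x̄) = [-1]
z = y + H·x̄ = [-1] + [0] = [-1]

z = [-1]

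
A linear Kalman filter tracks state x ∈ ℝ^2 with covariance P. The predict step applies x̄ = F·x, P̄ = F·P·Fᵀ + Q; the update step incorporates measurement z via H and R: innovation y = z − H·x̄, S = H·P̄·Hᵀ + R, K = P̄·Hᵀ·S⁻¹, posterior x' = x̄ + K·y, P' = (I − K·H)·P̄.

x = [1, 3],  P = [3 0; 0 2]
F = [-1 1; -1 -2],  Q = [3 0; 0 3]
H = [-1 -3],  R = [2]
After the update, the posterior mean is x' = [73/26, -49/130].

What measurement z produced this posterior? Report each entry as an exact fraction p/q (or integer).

x̄ = F·x = [2, -7]
P̄ = F·P·Fᵀ + Q = [8 -1; -1 14]
S = H·P̄·Hᵀ + R = [130]
K = P̄·Hᵀ·S⁻¹ = [-1/26; -41/130]
x' − x̄ = [21/26, 861/130] = K·y
y = (KᵀK)⁻¹·Kᵀ·(x' − x̄) = [-21]
z = y + H·x̄ = [-21] + [19] = [-2]

z = [-2]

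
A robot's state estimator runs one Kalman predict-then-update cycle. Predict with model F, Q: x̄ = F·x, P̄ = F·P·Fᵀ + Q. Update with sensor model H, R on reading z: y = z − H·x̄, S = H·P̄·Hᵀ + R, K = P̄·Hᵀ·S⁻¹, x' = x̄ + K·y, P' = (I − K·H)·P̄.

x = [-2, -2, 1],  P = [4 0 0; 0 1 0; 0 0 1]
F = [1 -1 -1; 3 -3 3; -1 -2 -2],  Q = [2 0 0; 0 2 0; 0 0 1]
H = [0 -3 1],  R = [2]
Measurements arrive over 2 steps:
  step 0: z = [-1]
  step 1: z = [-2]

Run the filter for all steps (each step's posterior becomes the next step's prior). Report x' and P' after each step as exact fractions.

step 0: x̄ = F·x = [-1, 3, 4]
step 0: P̄ = F·P·Fᵀ + Q = [8 12 0; 12 56 -12; 0 -12 13]
step 0: y = z − H·x̄ = [4]
step 0: S = H·P̄·Hᵀ + R = [591]
step 0: K = P̄·Hᵀ·S⁻¹ = [-12/197; -60/197; 49/591]
step 0: x' = x̄ + K·y = [-245/197, 351/197, 2560/591]
step 0: P' = (I − K·H)·P̄ = [1144/197 204/197 588/197; 204/197 232/197 576/197; 588/197 576/197 5282/591]
step 1: x̄ = F·x = [-4348/591, 772/197, -6491/591]
step 1: P̄ = F·P·Fᵀ + Q = [9296/591 -2378/197 13060/591; -2378/197 25168/197 -18508/197; 13060/591 -18508/197 51263/591]
step 1: y = z − H·x̄ = [12257/591]
step 1: S = H·P̄·Hᵀ + R = [1065125/591]
step 1: K = P̄·Hᵀ·S⁻¹ = [34462/1065125; -282036/1065125; 43567/213025]
step 1: x' = x̄ + K·y = [-7121426/1065125, -1675272/1065125, -1436116/213025]
step 1: P' = (I − K·H)·P̄ = [14744116/1065125 3588702/1065125 2167006/213025; 3588702/1065125 1483744/1065125 777432/213025; 2167006/213025 777432/213025 483886/42605]

step 0: x' = [-245/197, 351/197, 2560/591], P' = [1144/197 204/197 588/197; 204/197 232/197 576/197; 588/197 576/197 5282/591]
step 1: x' = [-7121426/1065125, -1675272/1065125, -1436116/213025], P' = [14744116/1065125 3588702/1065125 2167006/213025; 3588702/1065125 1483744/1065125 777432/213025; 2167006/213025 777432/213025 483886/42605]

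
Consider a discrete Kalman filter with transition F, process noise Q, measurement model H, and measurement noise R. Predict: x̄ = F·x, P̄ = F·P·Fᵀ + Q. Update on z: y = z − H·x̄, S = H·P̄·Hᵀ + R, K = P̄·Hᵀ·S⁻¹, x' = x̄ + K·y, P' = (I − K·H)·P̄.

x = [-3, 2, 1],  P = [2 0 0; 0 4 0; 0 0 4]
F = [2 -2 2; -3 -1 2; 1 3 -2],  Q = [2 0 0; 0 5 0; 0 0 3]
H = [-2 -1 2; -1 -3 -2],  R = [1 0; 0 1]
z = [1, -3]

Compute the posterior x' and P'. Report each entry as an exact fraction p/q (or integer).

x' = [-26984/6289, 23531/6289, -11991/6289]
P' = [1286598/144647 -961890/144647 791100/144647; -961890/144647 737153/144647 -600474/144647; 791100/144647 -600474/144647 508847/144647]

x̄ = F·x = [-8, 9, 1]
P̄ = F·P·Fᵀ + Q = [42 12 -36; 12 43 -34; -36 -34 57]
y = z − H·x̄ = [-8, 18]
S = H·P̄·Hᵀ + R = [912 133; 133 178]
K = P̄·Hᵀ·S⁻¹ = [-29106/144647 888/7613; -14321/144647 -2559/7613; 35968/144647 -388/7613]
x' = x̄ + K·y = [-26984/6289, 23531/6289, -11991/6289]
P' = (I − K·H)·P̄ = [1286598/144647 -961890/144647 791100/144647; -961890/144647 737153/144647 -600474/144647; 791100/144647 -600474/144647 508847/144647]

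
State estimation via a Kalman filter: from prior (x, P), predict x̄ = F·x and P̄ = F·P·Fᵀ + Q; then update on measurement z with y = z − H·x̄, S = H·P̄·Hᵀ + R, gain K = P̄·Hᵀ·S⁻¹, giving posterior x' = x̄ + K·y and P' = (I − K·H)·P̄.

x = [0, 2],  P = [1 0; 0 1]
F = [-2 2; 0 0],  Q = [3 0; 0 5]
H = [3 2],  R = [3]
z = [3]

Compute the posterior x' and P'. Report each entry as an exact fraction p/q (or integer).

x̄ = F·x = [4, 0]
P̄ = F·P·Fᵀ + Q = [11 0; 0 5]
y = z − H·x̄ = [-9]
S = H·P̄·Hᵀ + R = [122]
K = P̄·Hᵀ·S⁻¹ = [33/122; 5/61]
x' = x̄ + K·y = [191/122, -45/61]
P' = (I − K·H)·P̄ = [253/122 -165/61; -165/61 255/61]

x' = [191/122, -45/61]
P' = [253/122 -165/61; -165/61 255/61]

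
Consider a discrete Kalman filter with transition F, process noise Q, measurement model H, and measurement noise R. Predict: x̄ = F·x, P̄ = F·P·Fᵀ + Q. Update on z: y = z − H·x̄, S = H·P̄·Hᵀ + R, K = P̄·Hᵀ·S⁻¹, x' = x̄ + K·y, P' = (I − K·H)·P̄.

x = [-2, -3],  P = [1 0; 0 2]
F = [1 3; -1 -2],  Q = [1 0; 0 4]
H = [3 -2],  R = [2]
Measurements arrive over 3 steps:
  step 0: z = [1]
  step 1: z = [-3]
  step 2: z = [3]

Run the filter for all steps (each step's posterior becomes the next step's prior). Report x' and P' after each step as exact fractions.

step 0: x' = [1/39, -1/3], P' = [202/195 4/3; 4/3 13/6]
step 1: x' = [-32801/46207, 20203/46207], P' = [231526/231035 296584/231035; 296584/231035 483946/231035]
step 2: x' = [34927579/44122963, -13726431/44122963], P' = [44195994/44122963 56617664/44122963; 56617664/44122963 277189426/132368889]

step 0: x̄ = F·x = [-11, 8]
step 0: P̄ = F·P·Fᵀ + Q = [20 -13; -13 13]
step 0: y = z − H·x̄ = [50]
step 0: S = H·P̄·Hᵀ + R = [390]
step 0: K = P̄·Hᵀ·S⁻¹ = [43/195; -1/6]
step 0: x' = x̄ + K·y = [1/39, -1/3]
step 0: P' = (I − K·H)·P̄ = [202/195 4/3; 4/3 13/6]
step 1: x̄ = F·x = [-38/39, 25/39]
step 1: P̄ = F·P·Fᵀ + Q = [11519/390 -4037/195; -4037/195 3712/195]
step 1: y = z − H·x̄ = [47/39]
step 1: S = H·P̄·Hᵀ + R = [46207/78]
step 1: K = P̄·Hᵀ·S⁻¹ = [10141/46207; -7814/46207]
step 1: x' = x̄ + K·y = [-32801/46207, 20203/46207]
step 1: P' = (I − K·H)·P̄ = [231526/231035 296584/231035; 296584/231035 483946/231035]
step 2: x̄ = F·x = [27808/46207, -7605/46207]
step 2: P̄ = F·P·Fᵀ + Q = [6597579/231035 -4618122/231035; -4618122/231035 4277786/231035]
step 2: y = z − H·x̄ = [39987/46207]
step 2: S = H·P̄·Hᵀ + R = [132368889/231035]
step 2: K = P̄·Hᵀ·S⁻¹ = [9676327/44122963; -22409938/132368889]
step 2: x' = x̄ + K·y = [34927579/44122963, -13726431/44122963]
step 2: P' = (I − K·H)·P̄ = [44195994/44122963 56617664/44122963; 56617664/44122963 277189426/132368889]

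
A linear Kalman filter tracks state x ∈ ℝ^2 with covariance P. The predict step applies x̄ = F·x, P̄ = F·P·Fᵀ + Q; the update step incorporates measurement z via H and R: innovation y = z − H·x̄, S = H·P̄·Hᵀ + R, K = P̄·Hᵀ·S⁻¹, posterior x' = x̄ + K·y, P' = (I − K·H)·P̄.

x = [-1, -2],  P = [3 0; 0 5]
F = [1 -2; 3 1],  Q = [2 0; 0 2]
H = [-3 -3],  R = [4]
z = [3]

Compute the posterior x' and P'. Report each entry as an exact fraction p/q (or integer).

x̄ = F·x = [3, -5]
P̄ = F·P·Fᵀ + Q = [25 -1; -1 34]
y = z − H·x̄ = [-3]
S = H·P̄·Hᵀ + R = [517]
K = P̄·Hᵀ·S⁻¹ = [-72/517; -9/47]
x' = x̄ + K·y = [1767/517, -208/47]
P' = (I − K·H)·P̄ = [7741/517 -695/47; -695/47 707/47]

x' = [1767/517, -208/47]
P' = [7741/517 -695/47; -695/47 707/47]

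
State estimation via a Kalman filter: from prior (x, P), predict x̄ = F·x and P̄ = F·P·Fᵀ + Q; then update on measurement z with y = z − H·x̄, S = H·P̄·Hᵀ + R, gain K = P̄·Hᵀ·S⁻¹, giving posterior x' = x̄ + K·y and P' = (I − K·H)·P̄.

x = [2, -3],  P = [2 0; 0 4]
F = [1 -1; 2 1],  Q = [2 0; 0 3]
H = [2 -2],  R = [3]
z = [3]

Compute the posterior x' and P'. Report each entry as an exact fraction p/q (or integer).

x̄ = F·x = [5, 1]
P̄ = F·P·Fᵀ + Q = [8 0; 0 15]
y = z − H·x̄ = [-5]
S = H·P̄·Hᵀ + R = [95]
K = P̄·Hᵀ·S⁻¹ = [16/95; -6/19]
x' = x̄ + K·y = [79/19, 49/19]
P' = (I − K·H)·P̄ = [504/95 96/19; 96/19 105/19]

x' = [79/19, 49/19]
P' = [504/95 96/19; 96/19 105/19]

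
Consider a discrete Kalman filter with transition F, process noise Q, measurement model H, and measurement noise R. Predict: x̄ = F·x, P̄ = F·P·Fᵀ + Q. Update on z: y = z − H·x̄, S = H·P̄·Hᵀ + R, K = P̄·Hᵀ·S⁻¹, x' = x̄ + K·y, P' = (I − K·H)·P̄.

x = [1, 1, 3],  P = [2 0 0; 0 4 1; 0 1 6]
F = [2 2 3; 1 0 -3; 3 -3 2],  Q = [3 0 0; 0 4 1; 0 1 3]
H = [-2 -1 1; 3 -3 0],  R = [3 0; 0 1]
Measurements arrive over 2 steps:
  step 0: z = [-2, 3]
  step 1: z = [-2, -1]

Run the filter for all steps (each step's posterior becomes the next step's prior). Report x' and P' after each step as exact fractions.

step 0: x' = [758089/398143, 356496/398143, 1082028/398143], P' = [1447383/398143 1426900/398143 4102417/398143; 1426900/398143 1450628/398143 4085608/398143; 4102417/398143 4085608/398143 12806079/398143]
step 1: x' = [294522864202/209965342859, 363994757021/209965342859, 543407736543/209965342859], P' = [170685225133/209965342859 159832613307/209965342859 332549443028/209965342859; 159832613307/209965342859 172286017285/209965342859 324347708956/209965342859; 332549443028/209965342859 324347708956/209965342859 1063880462453/209965342859]

step 0: x̄ = F·x = [13, -8, 6]
step 0: P̄ = F·P·Fᵀ + Q = [93 -56 19; -56 60 -20; 19 -20 69]
step 0: y = z − H·x̄ = [10, -60]
step 0: S = H·P̄·Hᵀ + R = [244 -429; -429 2386]
step 0: K = P̄·Hᵀ·S⁻¹ = [-73083/398143 61449/398143; -72940/398143 -71184/398143; 171879/398143 50427/398143]
step 0: x' = x̄ + K·y = [758089/398143, 356496/398143, 1082028/398143]
step 0: P' = (I − K·H)·P̄ = [1447383/398143 1426900/398143 4102417/398143; 1426900/398143 1450628/398143 4085608/398143; 4102417/398143 4085608/398143 12806079/398143]
step 1: x̄ = F·x = [5475254/398143, -2487995/398143, 3368835/398143]
step 1: P̄ = F·P·Fᵀ + Q = [237712684/398143 -146327044/398143 109720385/398143; -146327044/398143 93680164/398143 -68323329/398143; 109720385/398143 -68323329/398143 53018352/398143]
step 1: y = z − H·x̄ = [4297392/398143, -24287890/398143]
step 1: S = H·P̄·Hᵀ + R = [211200623/398143 -1050085602/398143; -1050085602/398143 5616820567/398143]
step 1: K = P̄·Hᵀ·S⁻¹ = [-56217873515/209965342859 32557835478/209965342859; -55867844981/209965342859 -37360211934/209965342859; 24811289147/209965342859 24605202216/209965342859]
step 1: x' = x̄ + K·y = [294522864202/209965342859, 363994757021/209965342859, 543407736543/209965342859]
step 1: P' = (I − K·H)·P̄ = [170685225133/209965342859 159832613307/209965342859 332549443028/209965342859; 159832613307/209965342859 172286017285/209965342859 324347708956/209965342859; 332549443028/209965342859 324347708956/209965342859 1063880462453/209965342859]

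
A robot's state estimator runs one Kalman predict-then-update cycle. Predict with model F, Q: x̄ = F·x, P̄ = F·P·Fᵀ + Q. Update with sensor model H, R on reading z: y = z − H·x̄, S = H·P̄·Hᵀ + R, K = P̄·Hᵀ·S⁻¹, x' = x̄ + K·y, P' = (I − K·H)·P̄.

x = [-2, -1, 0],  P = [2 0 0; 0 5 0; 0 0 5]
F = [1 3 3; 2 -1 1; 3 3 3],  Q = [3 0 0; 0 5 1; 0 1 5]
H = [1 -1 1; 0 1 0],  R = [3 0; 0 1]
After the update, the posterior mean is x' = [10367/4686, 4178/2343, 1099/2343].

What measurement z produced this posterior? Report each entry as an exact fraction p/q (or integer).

z = [1, 2]

x̄ = F·x = [-5, -3, -9]
P̄ = F·P·Fᵀ + Q = [95 4 96; 4 23 13; 96 13 113]
S = H·P̄·Hᵀ + R = [392 -6; -6 24]
K = P̄·Hᵀ·S⁻¹ = [376/781 1345/4686; -1/1562 2245/2343; 797/1562 1568/2343]
x' − x̄ = [33797/4686, 11207/2343, 22186/2343] = K·y
y = (KᵀK)⁻¹·Kᵀ·(x' − x̄) = [12, 5]
z = y + H·x̄ = [12, 5] + [-11, -3] = [1, 2]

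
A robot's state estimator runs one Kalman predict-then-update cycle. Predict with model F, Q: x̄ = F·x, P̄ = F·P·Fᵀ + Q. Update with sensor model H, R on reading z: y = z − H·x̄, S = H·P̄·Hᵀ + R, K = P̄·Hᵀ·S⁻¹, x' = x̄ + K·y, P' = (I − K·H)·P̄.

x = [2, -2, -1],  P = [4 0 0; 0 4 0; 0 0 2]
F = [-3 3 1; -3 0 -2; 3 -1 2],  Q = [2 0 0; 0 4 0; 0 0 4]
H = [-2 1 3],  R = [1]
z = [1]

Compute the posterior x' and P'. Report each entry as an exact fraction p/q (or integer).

x̄ = F·x = [-13, -4, 6]
P̄ = F·P·Fᵀ + Q = [76 32 -44; 32 48 -44; -44 -44 52]
y = z − H·x̄ = [-39]
S = H·P̄·Hᵀ + R = [957]
K = P̄·Hᵀ·S⁻¹ = [-84/319; -148/957; 200/957]
x' = x̄ + K·y = [-871/319, 648/319, -686/319]
P' = (I − K·H)·P̄ = [3076/319 -2224/319 2764/319; -2224/319 24032/957 -12508/957; 2764/319 -12508/957 9764/957]

x' = [-871/319, 648/319, -686/319]
P' = [3076/319 -2224/319 2764/319; -2224/319 24032/957 -12508/957; 2764/319 -12508/957 9764/957]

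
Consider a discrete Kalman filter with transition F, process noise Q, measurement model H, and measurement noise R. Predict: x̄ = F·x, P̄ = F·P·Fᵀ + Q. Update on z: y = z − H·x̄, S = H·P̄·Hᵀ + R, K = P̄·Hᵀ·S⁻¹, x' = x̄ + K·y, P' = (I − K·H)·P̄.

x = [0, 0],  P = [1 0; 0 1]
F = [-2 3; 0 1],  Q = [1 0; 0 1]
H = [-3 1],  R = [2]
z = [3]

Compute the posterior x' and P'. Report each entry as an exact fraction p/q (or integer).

x̄ = F·x = [0, 0]
P̄ = F·P·Fᵀ + Q = [14 3; 3 2]
y = z − H·x̄ = [3]
S = H·P̄·Hᵀ + R = [112]
K = P̄·Hᵀ·S⁻¹ = [-39/112; -1/16]
x' = x̄ + K·y = [-117/112, -3/16]
P' = (I − K·H)·P̄ = [47/112 9/16; 9/16 25/16]

x' = [-117/112, -3/16]
P' = [47/112 9/16; 9/16 25/16]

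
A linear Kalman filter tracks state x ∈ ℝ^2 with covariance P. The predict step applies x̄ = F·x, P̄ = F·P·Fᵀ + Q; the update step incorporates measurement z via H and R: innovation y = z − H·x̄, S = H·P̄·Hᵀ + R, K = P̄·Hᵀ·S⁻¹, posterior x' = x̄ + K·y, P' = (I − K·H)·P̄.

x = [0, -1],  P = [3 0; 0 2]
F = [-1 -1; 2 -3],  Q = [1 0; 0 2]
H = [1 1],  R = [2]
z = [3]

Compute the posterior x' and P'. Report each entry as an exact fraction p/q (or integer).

x' = [17/20, 11/5]
P' = [51/10 -24/5; -24/5 32/5]

x̄ = F·x = [1, 3]
P̄ = F·P·Fᵀ + Q = [6 0; 0 32]
y = z − H·x̄ = [-1]
S = H·P̄·Hᵀ + R = [40]
K = P̄·Hᵀ·S⁻¹ = [3/20; 4/5]
x' = x̄ + K·y = [17/20, 11/5]
P' = (I − K·H)·P̄ = [51/10 -24/5; -24/5 32/5]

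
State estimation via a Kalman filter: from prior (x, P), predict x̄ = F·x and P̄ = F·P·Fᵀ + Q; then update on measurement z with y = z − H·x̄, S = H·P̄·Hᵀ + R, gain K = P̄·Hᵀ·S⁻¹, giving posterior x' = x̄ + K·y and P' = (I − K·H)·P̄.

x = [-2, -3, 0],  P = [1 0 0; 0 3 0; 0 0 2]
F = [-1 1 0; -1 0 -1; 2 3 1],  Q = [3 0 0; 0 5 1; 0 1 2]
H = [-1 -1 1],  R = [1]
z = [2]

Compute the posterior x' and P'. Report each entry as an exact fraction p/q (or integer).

x̄ = F·x = [-1, 2, -13]
P̄ = F·P·Fᵀ + Q = [7 1 7; 1 8 -3; 7 -3 35]
y = z − H·x̄ = [16]
S = H·P̄·Hᵀ + R = [45]
K = P̄·Hᵀ·S⁻¹ = [-1/45; -4/15; 31/45]
x' = x̄ + K·y = [-61/45, -34/15, -89/45]
P' = (I − K·H)·P̄ = [314/45 11/15 346/45; 11/15 24/5 79/15; 346/45 79/15 614/45]

x' = [-61/45, -34/15, -89/45]
P' = [314/45 11/15 346/45; 11/15 24/5 79/15; 346/45 79/15 614/45]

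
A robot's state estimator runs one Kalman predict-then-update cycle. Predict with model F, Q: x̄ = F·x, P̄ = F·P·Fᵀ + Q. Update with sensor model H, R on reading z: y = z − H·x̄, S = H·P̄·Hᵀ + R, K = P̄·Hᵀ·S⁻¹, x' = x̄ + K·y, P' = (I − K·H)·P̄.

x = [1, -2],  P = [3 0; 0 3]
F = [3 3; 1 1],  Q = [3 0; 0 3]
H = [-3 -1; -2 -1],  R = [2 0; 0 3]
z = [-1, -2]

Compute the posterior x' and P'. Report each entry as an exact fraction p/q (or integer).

x' = [294/901, 377/901]
P' = [429/901 -783/901; -783/901 2223/901]

x̄ = F·x = [-3, -1]
P̄ = F·P·Fᵀ + Q = [57 18; 18 9]
y = z − H·x̄ = [-11, -9]
S = H·P̄·Hᵀ + R = [632 441; 441 312]
K = P̄·Hᵀ·S⁻¹ = [-252/901 -25/901; 63/901 -219/901]
x' = x̄ + K·y = [294/901, 377/901]
P' = (I − K·H)·P̄ = [429/901 -783/901; -783/901 2223/901]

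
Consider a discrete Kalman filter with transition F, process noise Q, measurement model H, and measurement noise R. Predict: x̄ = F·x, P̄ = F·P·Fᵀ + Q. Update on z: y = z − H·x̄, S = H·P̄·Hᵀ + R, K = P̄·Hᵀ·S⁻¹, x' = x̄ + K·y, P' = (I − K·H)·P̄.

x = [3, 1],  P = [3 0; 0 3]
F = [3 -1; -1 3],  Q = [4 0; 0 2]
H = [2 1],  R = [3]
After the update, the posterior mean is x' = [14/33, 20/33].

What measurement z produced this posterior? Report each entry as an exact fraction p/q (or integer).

x̄ = F·x = [8, 0]
P̄ = F·P·Fᵀ + Q = [34 -18; -18 32]
S = H·P̄·Hᵀ + R = [99]
K = P̄·Hᵀ·S⁻¹ = [50/99; -4/99]
x' − x̄ = [-250/33, 20/33] = K·y
y = (KᵀK)⁻¹·Kᵀ·(x' − x̄) = [-15]
z = y + H·x̄ = [-15] + [16] = [1]

z = [1]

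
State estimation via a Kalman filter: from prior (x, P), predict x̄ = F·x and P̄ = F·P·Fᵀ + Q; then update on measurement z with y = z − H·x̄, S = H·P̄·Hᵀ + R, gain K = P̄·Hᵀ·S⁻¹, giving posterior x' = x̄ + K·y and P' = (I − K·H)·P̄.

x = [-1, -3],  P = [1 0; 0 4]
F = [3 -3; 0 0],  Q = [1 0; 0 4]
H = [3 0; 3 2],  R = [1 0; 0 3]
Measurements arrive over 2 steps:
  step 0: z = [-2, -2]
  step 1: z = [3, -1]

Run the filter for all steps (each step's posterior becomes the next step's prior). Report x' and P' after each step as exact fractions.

step 0: x̄ = F·x = [6, 0]
step 0: P̄ = F·P·Fᵀ + Q = [46 0; 0 4]
step 0: y = z − H·x̄ = [-20, -20]
step 0: S = H·P̄·Hᵀ + R = [415 414; 414 433]
step 0: K = P̄·Hᵀ·S⁻¹ = [2622/8299 138/8299; -3312/8299 3320/8299]
step 0: x' = x̄ + K·y = [-5406/8299, -160/8299]
step 0: P' = (I − K·H)·P̄ = [874/8299 -1104/8299; -1104/8299 6636/8299]
step 1: x̄ = F·x = [-366/193, 0]
step 1: P̄ = F·P·Fᵀ + Q = [2227/193 0; 0 4]
step 1: y = z − H·x̄ = [1677/193, 905/193]
step 1: S = H·P̄·Hᵀ + R = [20236/193 20043/193; 20043/193 23710/193]
step 1: K = P̄·Hᵀ·S⁻¹ = [126939/404527 6681/404527; -160344/404527 161888/404527]
step 1: x' = x̄ + K·y = [367182/404527, -634136/404527]
step 1: P' = (I − K·H)·P̄ = [42313/404527 -53448/404527; -53448/404527 323004/404527]

step 0: x' = [-5406/8299, -160/8299], P' = [874/8299 -1104/8299; -1104/8299 6636/8299]
step 1: x' = [367182/404527, -634136/404527], P' = [42313/404527 -53448/404527; -53448/404527 323004/404527]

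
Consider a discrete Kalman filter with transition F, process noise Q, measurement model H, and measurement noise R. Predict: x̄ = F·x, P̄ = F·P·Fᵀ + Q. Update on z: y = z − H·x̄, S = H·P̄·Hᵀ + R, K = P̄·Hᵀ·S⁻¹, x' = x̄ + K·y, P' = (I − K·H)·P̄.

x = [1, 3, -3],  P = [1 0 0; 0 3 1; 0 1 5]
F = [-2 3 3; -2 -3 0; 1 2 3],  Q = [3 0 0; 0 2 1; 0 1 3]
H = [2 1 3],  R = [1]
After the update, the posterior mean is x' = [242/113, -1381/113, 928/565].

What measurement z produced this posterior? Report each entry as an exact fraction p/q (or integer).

z = [-3]

x̄ = F·x = [-2, -11, -2]
P̄ = F·P·Fᵀ + Q = [97 -32 76; -32 33 -28; 76 -28 73]
S = H·P̄·Hᵀ + R = [1695]
K = P̄·Hᵀ·S⁻¹ = [26/113; -23/339; 343/1695]
x' − x̄ = [468/113, -138/113, 2058/565] = K·y
y = (KᵀK)⁻¹·Kᵀ·(x' − x̄) = [18]
z = y + H·x̄ = [18] + [-21] = [-3]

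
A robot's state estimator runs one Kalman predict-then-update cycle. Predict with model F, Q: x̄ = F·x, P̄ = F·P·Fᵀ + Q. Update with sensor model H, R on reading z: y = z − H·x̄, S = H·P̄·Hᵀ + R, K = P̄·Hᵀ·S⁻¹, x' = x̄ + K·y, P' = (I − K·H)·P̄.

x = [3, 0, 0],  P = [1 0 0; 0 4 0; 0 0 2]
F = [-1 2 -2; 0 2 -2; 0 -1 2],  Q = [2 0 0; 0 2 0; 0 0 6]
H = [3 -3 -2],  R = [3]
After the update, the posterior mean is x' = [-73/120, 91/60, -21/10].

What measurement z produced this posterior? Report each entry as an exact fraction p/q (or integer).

x̄ = F·x = [-3, 0, 0]
P̄ = F·P·Fᵀ + Q = [27 24 -16; 24 26 -16; -16 -16 18]
S = H·P̄·Hᵀ + R = [120]
K = P̄·Hᵀ·S⁻¹ = [41/120; 13/60; -3/10]
x' − x̄ = [287/120, 91/60, -21/10] = K·y
y = (KᵀK)⁻¹·Kᵀ·(x' − x̄) = [7]
z = y + H·x̄ = [7] + [-9] = [-2]

z = [-2]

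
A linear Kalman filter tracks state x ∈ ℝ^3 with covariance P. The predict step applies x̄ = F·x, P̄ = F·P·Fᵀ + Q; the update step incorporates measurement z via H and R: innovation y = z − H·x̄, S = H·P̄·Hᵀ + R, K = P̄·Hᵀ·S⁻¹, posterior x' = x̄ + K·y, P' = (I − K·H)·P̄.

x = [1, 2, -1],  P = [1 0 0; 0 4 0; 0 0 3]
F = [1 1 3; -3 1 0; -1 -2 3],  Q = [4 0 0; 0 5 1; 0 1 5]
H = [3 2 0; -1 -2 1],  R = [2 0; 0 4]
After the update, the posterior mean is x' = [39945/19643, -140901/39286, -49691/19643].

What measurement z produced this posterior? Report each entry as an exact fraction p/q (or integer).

z = [-1, 3]

x̄ = F·x = [0, -1, -8]
P̄ = F·P·Fᵀ + Q = [36 1 18; 1 18 -4; 18 -4 49]
S = H·P̄·Hᵀ + R = [410 -142; -142 145]
K = P̄·Hᵀ·S⁻¹ = [6555/19643 3710/19643; -167/39286 -5636/19643; 6104/19643 11261/19643]
x' − x̄ = [39945/19643, -101615/39286, 107453/19643] = K·y
y = (KᵀK)⁻¹·Kᵀ·(x' − x̄) = [1, 9]
z = y + H·x̄ = [1, 9] + [-2, -6] = [-1, 3]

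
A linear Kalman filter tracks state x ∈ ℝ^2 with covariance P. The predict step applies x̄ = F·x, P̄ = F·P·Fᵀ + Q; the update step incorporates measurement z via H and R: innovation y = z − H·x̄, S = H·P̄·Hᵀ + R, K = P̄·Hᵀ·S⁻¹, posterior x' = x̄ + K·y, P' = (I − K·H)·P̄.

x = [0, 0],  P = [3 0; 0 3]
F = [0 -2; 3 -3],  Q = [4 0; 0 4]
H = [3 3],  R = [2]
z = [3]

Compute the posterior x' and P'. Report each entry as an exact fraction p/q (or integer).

x̄ = F·x = [0, 0]
P̄ = F·P·Fᵀ + Q = [16 18; 18 58]
y = z − H·x̄ = [3]
S = H·P̄·Hᵀ + R = [992]
K = P̄·Hᵀ·S⁻¹ = [51/496; 57/248]
x' = x̄ + K·y = [153/496, 171/248]
P' = (I − K·H)·P̄ = [1367/248 -675/124; -675/124 347/62]

x' = [153/496, 171/248]
P' = [1367/248 -675/124; -675/124 347/62]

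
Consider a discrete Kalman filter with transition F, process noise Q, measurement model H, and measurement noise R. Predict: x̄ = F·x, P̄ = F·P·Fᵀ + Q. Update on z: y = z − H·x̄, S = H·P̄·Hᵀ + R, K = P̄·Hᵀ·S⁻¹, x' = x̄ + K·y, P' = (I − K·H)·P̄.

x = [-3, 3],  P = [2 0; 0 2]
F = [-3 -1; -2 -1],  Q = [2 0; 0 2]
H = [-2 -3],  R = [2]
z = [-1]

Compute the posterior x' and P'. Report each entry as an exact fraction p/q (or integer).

x' = [238/183, -91/183]
P' = [328/183 -190/183; -190/183 148/183]

x̄ = F·x = [6, 3]
P̄ = F·P·Fᵀ + Q = [22 14; 14 12]
y = z − H·x̄ = [20]
S = H·P̄·Hᵀ + R = [366]
K = P̄·Hᵀ·S⁻¹ = [-43/183; -32/183]
x' = x̄ + K·y = [238/183, -91/183]
P' = (I − K·H)·P̄ = [328/183 -190/183; -190/183 148/183]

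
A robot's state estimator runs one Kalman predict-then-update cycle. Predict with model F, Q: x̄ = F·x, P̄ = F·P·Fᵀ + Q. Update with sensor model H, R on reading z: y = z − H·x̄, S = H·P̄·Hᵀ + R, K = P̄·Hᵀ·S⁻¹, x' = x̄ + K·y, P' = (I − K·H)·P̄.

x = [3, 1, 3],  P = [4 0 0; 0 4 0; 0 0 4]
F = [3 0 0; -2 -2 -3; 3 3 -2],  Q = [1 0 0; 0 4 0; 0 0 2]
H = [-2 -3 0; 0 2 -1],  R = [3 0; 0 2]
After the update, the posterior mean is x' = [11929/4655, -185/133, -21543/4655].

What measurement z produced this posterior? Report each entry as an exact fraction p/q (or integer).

x̄ = F·x = [9, -17, 6]
P̄ = F·P·Fᵀ + Q = [37 -24 36; -24 72 -24; 36 -24 90]
S = H·P̄·Hᵀ + R = [511 -336; -336 476]
K = P̄·Hᵀ·S⁻¹ = [-1042/4655 -1557/4655; -24/133 30/133; -1656/4655 -5037/9310]
x' − x̄ = [-29966/4655, 2076/133, -49473/4655] = K·y
y = (KᵀK)⁻¹·Kᵀ·(x' − x̄) = [-34, 42]
z = y + H·x̄ = [-34, 42] + [33, -40] = [-1, 2]

z = [-1, 2]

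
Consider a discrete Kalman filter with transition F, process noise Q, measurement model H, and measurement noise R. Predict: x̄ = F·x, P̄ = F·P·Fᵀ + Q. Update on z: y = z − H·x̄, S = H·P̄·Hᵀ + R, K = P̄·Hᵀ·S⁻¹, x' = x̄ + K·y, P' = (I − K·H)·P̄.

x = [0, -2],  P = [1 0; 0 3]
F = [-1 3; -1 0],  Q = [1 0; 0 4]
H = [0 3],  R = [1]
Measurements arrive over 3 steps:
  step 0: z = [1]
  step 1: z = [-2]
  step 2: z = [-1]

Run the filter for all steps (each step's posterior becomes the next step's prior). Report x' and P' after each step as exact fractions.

step 0: x' = [-273/46, 15/46], P' = [1325/46 1/46; 1/46 5/46]
step 1: x' = [15660/13627, -8781/13627], P' = [75759/13627 1322/13627; 1322/13627 1509/13627]
step 2: x' = [-3128589/1186030, -406461/1186030], P' = [4867267/1186030 71793/1186030; 71793/1186030 130267/1186030]

step 0: x̄ = F·x = [-6, 0]
step 0: P̄ = F·P·Fᵀ + Q = [29 1; 1 5]
step 0: y = z − H·x̄ = [1]
step 0: S = H·P̄·Hᵀ + R = [46]
step 0: K = P̄·Hᵀ·S⁻¹ = [3/46; 15/46]
step 0: x' = x̄ + K·y = [-273/46, 15/46]
step 0: P' = (I − K·H)·P̄ = [1325/46 1/46; 1/46 5/46]
step 1: x̄ = F·x = [159/23, 273/46]
step 1: P̄ = F·P·Fᵀ + Q = [705/23 661/23; 661/23 1509/46]
step 1: y = z − H·x̄ = [-911/46]
step 1: S = H·P̄·Hᵀ + R = [13627/46]
step 1: K = P̄·Hᵀ·S⁻¹ = [3966/13627; 4527/13627]
step 1: x' = x̄ + K·y = [15660/13627, -8781/13627]
step 1: P' = (I − K·H)·P̄ = [75759/13627 1322/13627; 1322/13627 1509/13627]
step 2: x̄ = F·x = [-42003/13627, -15660/13627]
step 2: P̄ = F·P·Fᵀ + Q = [95035/13627 71793/13627; 71793/13627 130267/13627]
step 2: y = z − H·x̄ = [33353/13627]
step 2: S = H·P̄·Hᵀ + R = [1186030/13627]
step 2: K = P̄·Hᵀ·S⁻¹ = [215379/1186030; 390801/1186030]
step 2: x' = x̄ + K·y = [-3128589/1186030, -406461/1186030]
step 2: P' = (I − K·H)·P̄ = [4867267/1186030 71793/1186030; 71793/1186030 130267/1186030]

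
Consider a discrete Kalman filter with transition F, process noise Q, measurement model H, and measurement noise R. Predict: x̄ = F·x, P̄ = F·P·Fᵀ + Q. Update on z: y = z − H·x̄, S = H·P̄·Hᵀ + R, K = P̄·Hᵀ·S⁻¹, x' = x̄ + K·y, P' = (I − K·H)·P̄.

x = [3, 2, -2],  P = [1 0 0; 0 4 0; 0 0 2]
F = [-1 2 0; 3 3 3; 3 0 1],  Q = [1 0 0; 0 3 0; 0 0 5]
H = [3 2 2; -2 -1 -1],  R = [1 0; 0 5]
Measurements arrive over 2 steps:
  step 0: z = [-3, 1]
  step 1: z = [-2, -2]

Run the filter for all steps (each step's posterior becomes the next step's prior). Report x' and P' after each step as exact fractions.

step 0: x̄ = F·x = [1, 9, 7]
step 0: P̄ = F·P·Fᵀ + Q = [18 21 -3; 21 66 15; -3 15 16]
step 0: y = z − H·x̄ = [-38, 19]
step 0: S = H·P̄·Hᵀ + R = [827 -458; -458 261]
step 0: K = P̄·Hᵀ·S⁻¹ = [-1242/6083 -3438/6083; 2391/6083 1329/6083; 2383/6083 3599/6083]
step 0: x' = x̄ + K·y = [-12043/6083, -10860/6083, 20408/6083]
step 0: P' = (I − K·H)·P̄ = [35622/6083 -15681/6083 -38373/6083; -15681/6083 26970/6083 -2253/6083; -38373/6083 -2253/6083 61004/6083]
step 1: x̄ = F·x = [-9677/6083, -7485/6083, -199/77]
step 1: P̄ = F·P·Fᵀ + Q = [212309/6083 109512/6083 -2115/77; 109512/6083 117087/6083 -1326/77; -2115/77 -1326/77 2301/77]
step 1: y = z − H·x̄ = [63277/6083, -7818/869]
step 1: S = H·P̄·Hᵀ + R = [1583420/6083 -149937/869; -149937/869 105531/869]
step 1: K = P̄·Hᵀ·S⁻¹ = [11678/3733091 -134507/273153; 991479/3733091 5842/91051; 734430/3733091 57145/91051]
step 1: x' = x̄ + K·y = [10720791/3733091, 3565272/3733091, -23086537/3733091]
step 1: P' = (I − K·H)·P̄ = [55112836/11199273 -3386699/3733091 -24163880/3733091; -3386699/3733091 23396211/3733091 -17820423/3733091; -24163880/3733091 -17820423/3733091 54433458/3733091]

step 0: x' = [-12043/6083, -10860/6083, 20408/6083], P' = [35622/6083 -15681/6083 -38373/6083; -15681/6083 26970/6083 -2253/6083; -38373/6083 -2253/6083 61004/6083]
step 1: x' = [10720791/3733091, 3565272/3733091, -23086537/3733091], P' = [55112836/11199273 -3386699/3733091 -24163880/3733091; -3386699/3733091 23396211/3733091 -17820423/3733091; -24163880/3733091 -17820423/3733091 54433458/3733091]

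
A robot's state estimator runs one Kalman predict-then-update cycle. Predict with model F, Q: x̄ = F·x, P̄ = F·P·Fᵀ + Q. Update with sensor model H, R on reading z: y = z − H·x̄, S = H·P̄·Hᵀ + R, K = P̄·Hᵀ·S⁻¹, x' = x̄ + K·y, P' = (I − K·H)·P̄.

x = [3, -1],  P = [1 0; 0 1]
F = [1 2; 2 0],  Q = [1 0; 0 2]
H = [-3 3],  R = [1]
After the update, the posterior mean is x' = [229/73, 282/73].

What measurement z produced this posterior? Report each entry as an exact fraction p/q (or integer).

z = [2]

x̄ = F·x = [1, 6]
P̄ = F·P·Fᵀ + Q = [6 2; 2 6]
S = H·P̄·Hᵀ + R = [73]
K = P̄·Hᵀ·S⁻¹ = [-12/73; 12/73]
x' − x̄ = [156/73, -156/73] = K·y
y = (KᵀK)⁻¹·Kᵀ·(x' − x̄) = [-13]
z = y + H·x̄ = [-13] + [15] = [2]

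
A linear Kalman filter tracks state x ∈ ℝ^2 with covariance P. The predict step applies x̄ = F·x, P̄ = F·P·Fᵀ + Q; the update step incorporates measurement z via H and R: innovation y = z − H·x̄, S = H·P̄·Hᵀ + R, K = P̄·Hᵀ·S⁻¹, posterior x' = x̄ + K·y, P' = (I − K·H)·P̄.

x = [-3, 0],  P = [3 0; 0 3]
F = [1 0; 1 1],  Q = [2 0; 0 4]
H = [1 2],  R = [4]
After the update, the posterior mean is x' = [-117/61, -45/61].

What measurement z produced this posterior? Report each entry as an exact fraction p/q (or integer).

x̄ = F·x = [-3, -3]
P̄ = F·P·Fᵀ + Q = [5 3; 3 10]
S = H·P̄·Hᵀ + R = [61]
K = P̄·Hᵀ·S⁻¹ = [11/61; 23/61]
x' − x̄ = [66/61, 138/61] = K·y
y = (KᵀK)⁻¹·Kᵀ·(x' − x̄) = [6]
z = y + H·x̄ = [6] + [-9] = [-3]

z = [-3]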